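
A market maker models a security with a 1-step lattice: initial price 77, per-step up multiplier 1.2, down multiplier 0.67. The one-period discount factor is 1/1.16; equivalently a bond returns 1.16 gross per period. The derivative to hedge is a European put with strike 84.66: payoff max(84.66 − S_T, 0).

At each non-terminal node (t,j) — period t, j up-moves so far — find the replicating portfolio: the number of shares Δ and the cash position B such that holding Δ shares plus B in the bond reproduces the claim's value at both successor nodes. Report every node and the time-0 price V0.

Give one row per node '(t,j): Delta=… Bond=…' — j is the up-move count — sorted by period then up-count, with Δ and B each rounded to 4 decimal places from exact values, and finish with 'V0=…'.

No-arbitrage ⇒ martingale measure with p* = (R−d)/(u−d) = 0.9245.
At expiry t=1: V(1,0)=33.0700, V(1,1)=0.0000
  t=0,j=0: stock 77.0000 → up 92.4000 (V=0.0000), down 51.5900 (V=33.0700). Price 2.1516; hedge Δ=-0.8103, bond B=64.5478.
Check: Δ(0,0)·S0 + B(0,0) = 2.1516 = V0.

(0,0): Delta=-0.8103 Bond=64.5478
V0=2.1516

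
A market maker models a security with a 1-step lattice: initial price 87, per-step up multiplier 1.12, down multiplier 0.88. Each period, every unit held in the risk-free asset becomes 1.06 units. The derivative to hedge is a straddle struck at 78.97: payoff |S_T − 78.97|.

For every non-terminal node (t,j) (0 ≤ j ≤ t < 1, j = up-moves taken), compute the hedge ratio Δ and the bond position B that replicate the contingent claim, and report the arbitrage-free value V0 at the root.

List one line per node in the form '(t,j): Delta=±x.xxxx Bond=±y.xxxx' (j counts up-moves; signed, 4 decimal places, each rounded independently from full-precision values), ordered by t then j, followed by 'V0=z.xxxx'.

Since d<R<u, set p* = (R−d)/(u−d) = 0.7500; price each node as the discounted p*-expectation of its children.
Terminal values V(1,·): V(1,0)=2.4100, V(1,1)=18.4700
(0,0): S=87.0000. Δ = (V_up−V_dn)/(S_up−S_dn) = (18.4700−2.4100)/(97.4400−76.5600) = 0.7692. V = [p*·18.4700 + (1−p*)·2.4100]/1.06 = 13.6368. B = V − Δ·S = -53.2799.
Root portfolio cost Δ·87+B reproduces V0=13.6368.

(0,0): Delta=0.7692 Bond=-53.2799
V0=13.6368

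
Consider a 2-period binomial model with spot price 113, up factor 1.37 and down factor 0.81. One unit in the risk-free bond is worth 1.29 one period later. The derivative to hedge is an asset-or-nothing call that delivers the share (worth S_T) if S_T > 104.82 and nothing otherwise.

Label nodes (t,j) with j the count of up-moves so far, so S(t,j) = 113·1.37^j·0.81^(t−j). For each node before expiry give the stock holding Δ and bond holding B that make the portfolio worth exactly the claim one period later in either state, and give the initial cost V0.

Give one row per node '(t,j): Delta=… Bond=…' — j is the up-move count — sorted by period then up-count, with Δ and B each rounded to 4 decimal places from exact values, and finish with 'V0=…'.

Under the risk-neutral measure, an up-move has probability p* = (R−d)/(u−d) = 0.8571 and values discount at R = 1.29.
Payoff layer (t=2): V(2,0)=0.0000, V(2,1)=125.3961, V(2,2)=212.0897
  t=1,j=0: stock 91.5300 → up 125.3961 (V=125.3961), down 74.1393 (V=0.0000). Price 83.3197; hedge Δ=2.4464, bond B=-140.6019.
  t=1,j=1: stock 154.8100 → up 212.0897 (V=212.0897), down 125.3961 (V=125.3961). Price 154.8100; hedge Δ=1.0000, bond B=0.0000.
  t=0,j=0: stock 113.0000 → up 154.8100 (V=154.8100), down 91.5300 (V=83.3197). Price 112.0908; hedge Δ=1.1297, bond B=-15.5705.
Each (Δ,B) replicates both successor values, so the strategy is self-financing and V0 is arbitrage-free.

(0,0): Delta=1.1297 Bond=-15.5705
(1,0): Delta=2.4464 Bond=-140.6019
(1,1): Delta=1.0000 Bond=0.0000
V0=112.0908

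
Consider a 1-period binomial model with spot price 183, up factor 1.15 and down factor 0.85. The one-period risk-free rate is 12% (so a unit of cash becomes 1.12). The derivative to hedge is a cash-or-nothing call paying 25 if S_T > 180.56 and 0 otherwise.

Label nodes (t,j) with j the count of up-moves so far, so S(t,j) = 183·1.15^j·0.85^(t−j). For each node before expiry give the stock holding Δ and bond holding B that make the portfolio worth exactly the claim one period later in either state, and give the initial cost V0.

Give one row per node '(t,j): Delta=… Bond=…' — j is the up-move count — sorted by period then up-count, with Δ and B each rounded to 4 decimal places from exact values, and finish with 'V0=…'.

(0,0): Delta=0.4554 Bond=-63.2440
V0=20.0893

The replicating-portfolio and risk-neutral prices coincide; use p* = (1.12−0.85)/(1.15−0.85) = 0.9000 for the latter.
Terminal payoffs: V(1,0)=0.0000, V(1,1)=25.0000
(0,0): S=183.0000. Δ = (V_up−V_dn)/(S_up−S_dn) = (25.0000−0.0000)/(210.4500−155.5500) = 0.4554. V = [p*·25.0000 + (1−p*)·0.0000]/1.12 = 20.0893. B = V − Δ·S = -63.2440.
Root portfolio cost Δ·183+B reproduces V0=20.0893.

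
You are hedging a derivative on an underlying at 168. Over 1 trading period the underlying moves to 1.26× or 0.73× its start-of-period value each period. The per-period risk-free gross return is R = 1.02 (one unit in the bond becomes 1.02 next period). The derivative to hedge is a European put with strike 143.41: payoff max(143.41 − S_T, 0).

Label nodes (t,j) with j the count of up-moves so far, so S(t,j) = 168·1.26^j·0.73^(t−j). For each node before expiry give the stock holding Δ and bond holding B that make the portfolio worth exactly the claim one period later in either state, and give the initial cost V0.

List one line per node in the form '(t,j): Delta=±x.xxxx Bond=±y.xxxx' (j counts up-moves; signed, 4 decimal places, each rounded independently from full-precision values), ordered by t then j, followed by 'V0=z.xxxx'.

(0,0): Delta=-0.2333 Bond=48.4095
V0=9.2209

The replicating-portfolio and risk-neutral prices coincide; use p* = (1.02−0.73)/(1.26−0.73) = 0.5472 for the latter.
Terminal values V(1,·): V(1,0)=20.7700, V(1,1)=0.0000
(0,0): S=168.0000. Δ = (V_up−V_dn)/(S_up−S_dn) = (0.0000−20.7700)/(211.6800−122.6400) = -0.2333. V = [p*·0.0000 + (1−p*)·20.7700]/1.02 = 9.2209. B = V − Δ·S = 48.4095.
Self-financing check: at every node Δ·S+B equals the discounted successor values.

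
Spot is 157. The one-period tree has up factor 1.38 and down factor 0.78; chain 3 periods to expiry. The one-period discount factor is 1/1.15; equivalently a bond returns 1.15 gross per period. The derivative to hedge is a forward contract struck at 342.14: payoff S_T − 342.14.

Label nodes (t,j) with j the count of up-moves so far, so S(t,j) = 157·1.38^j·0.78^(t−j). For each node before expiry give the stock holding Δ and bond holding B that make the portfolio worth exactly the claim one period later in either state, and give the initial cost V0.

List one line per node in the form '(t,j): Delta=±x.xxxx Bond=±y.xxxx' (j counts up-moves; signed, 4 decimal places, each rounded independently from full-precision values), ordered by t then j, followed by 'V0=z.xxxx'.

The replicating-portfolio and risk-neutral prices coincide; use p* = (1.15−0.78)/(1.38−0.78) = 0.6167 for the latter.
Terminal payoffs: V(3,0)=-267.6353, V(3,1)=-210.3241, V(3,2)=-108.9272, V(3,3)=70.4673
(2,0): S=95.5188. Δ = (V_up−V_dn)/(S_up−S_dn) = (-210.3241−-267.6353)/(131.8159−74.5047) = 1.0000. V = [p*·-210.3241 + (1−p*)·-267.6353]/1.15 = -201.9942. B = V − Δ·S = -297.5130.
(2,1): S=168.9948. Δ = (V_up−V_dn)/(S_up−S_dn) = (-108.9272−-210.3241)/(233.2128−131.8159) = 1.0000. V = [p*·-108.9272 + (1−p*)·-210.3241]/1.15 = -128.5182. B = V − Δ·S = -297.5130.
(2,2): S=298.9908. Δ = (V_up−V_dn)/(S_up−S_dn) = (70.4673−-108.9272)/(412.6073−233.2128) = 1.0000. V = [p*·70.4673 + (1−p*)·-108.9272]/1.15 = 1.4778. B = V − Δ·S = -297.5130.
(1,0): S=122.4600. Δ = (V_up−V_dn)/(S_up−S_dn) = (-128.5182−-201.9942)/(168.9948−95.5188) = 1.0000. V = [p*·-128.5182 + (1−p*)·-201.9942]/1.15 = -136.2470. B = V − Δ·S = -258.7070.
(1,1): S=216.6600. Δ = (V_up−V_dn)/(S_up−S_dn) = (1.4778−-128.5182)/(298.9908−168.9948) = 1.0000. V = [p*·1.4778 + (1−p*)·-128.5182]/1.15 = -42.0470. B = V − Δ·S = -258.7070.
(0,0): S=157.0000. Δ = (V_up−V_dn)/(S_up−S_dn) = (-42.0470−-136.2470)/(216.6600−122.4600) = 1.0000. V = [p*·-42.0470 + (1−p*)·-136.2470]/1.15 = -67.9626. B = V − Δ·S = -224.9626.
The time-0 hedge costs -67.9626, which is the no-arbitrage price.

(0,0): Delta=1.0000 Bond=-224.9626
(1,0): Delta=1.0000 Bond=-258.7070
(1,1): Delta=1.0000 Bond=-258.7070
(2,0): Delta=1.0000 Bond=-297.5130
(2,1): Delta=1.0000 Bond=-297.5130
(2,2): Delta=1.0000 Bond=-297.5130
V0=-67.9626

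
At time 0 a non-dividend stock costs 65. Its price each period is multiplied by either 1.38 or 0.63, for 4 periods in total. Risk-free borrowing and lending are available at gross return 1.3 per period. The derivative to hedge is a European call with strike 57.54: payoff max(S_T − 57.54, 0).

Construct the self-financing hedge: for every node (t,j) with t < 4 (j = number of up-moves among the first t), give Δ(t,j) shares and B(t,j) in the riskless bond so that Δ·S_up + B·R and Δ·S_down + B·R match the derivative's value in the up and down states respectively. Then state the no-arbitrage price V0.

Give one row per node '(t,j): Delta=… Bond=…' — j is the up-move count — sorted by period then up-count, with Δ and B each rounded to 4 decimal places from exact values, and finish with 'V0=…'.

Under the risk-neutral measure, an up-move has probability p* = (R−d)/(u−d) = 0.8933 and values discount at R = 1.3.
At expiry t=4: V(4,0)=0.0000, V(4,1)=0.0000, V(4,2)=0.0000, V(4,3)=50.0795, V(4,4)=178.1981
Node (3,0) S=16.2531: V=(p*·0.0000+(1−p*)·0.0000)/1.3=0.0000; Δ=(0.0000−0.0000)/(22.4292−10.2394)=0.0000; B=V−Δ·S=0.0000
Node (3,1) S=35.6019: V=(p*·0.0000+(1−p*)·0.0000)/1.3=0.0000; Δ=(0.0000−0.0000)/(49.1307−22.4292)=0.0000; B=V−Δ·S=0.0000
Node (3,2) S=77.9852: V=(p*·50.0795+(1−p*)·0.0000)/1.3=34.4136; Δ=(50.0795−0.0000)/(107.6195−49.1307)=0.8562; B=V−Δ·S=-32.3591
Node (3,3) S=170.8247: V=(p*·178.1981+(1−p*)·50.0795)/1.3=126.5631; Δ=(178.1981−50.0795)/(235.7381−107.6195)=1.0000; B=V−Δ·S=-44.2615
Node (2,0) S=25.7985: V=(p*·0.0000+(1−p*)·0.0000)/1.3=0.0000; Δ=(0.0000−0.0000)/(35.6019−16.2531)=0.0000; B=V−Δ·S=0.0000
Node (2,1) S=56.5110: V=(p*·34.4136+(1−p*)·0.0000)/1.3=23.6483; Δ=(34.4136−0.0000)/(77.9852−35.6019)=0.8120; B=V−Δ·S=-22.2365
Node (2,2) S=123.7860: V=(p*·126.5631+(1−p*)·34.4136)/1.3=89.7953; Δ=(126.5631−34.4136)/(170.8247−77.9852)=0.9926; B=V−Δ·S=-33.0707
Node (1,0) S=40.9500: V=(p*·23.6483+(1−p*)·0.0000)/1.3=16.2507; Δ=(23.6483−0.0000)/(56.5110−25.7985)=0.7700; B=V−Δ·S=-15.2805
Node (1,1) S=89.7000: V=(p*·89.7953+(1−p*)·23.6483)/1.3=63.6459; Δ=(89.7953−23.6483)/(123.7860−56.5110)=0.9832; B=V−Δ·S=-24.5501
Node (0,0) S=65.0000: V=(p*·63.6459+(1−p*)·16.2507)/1.3=45.0695; Δ=(63.6459−16.2507)/(89.7000−40.9500)=0.9722; B=V−Δ·S=-18.1241
Root portfolio cost Δ·65+B reproduces V0=45.0695.

(0,0): Delta=0.9722 Bond=-18.1241
(1,0): Delta=0.7700 Bond=-15.2805
(1,1): Delta=0.9832 Bond=-24.5501
(2,0): Delta=0.0000 Bond=0.0000
(2,1): Delta=0.8120 Bond=-22.2365
(2,2): Delta=0.9926 Bond=-33.0707
(3,0): Delta=0.0000 Bond=0.0000
(3,1): Delta=0.0000 Bond=0.0000
(3,2): Delta=0.8562 Bond=-32.3591
(3,3): Delta=1.0000 Bond=-44.2615
V0=45.0695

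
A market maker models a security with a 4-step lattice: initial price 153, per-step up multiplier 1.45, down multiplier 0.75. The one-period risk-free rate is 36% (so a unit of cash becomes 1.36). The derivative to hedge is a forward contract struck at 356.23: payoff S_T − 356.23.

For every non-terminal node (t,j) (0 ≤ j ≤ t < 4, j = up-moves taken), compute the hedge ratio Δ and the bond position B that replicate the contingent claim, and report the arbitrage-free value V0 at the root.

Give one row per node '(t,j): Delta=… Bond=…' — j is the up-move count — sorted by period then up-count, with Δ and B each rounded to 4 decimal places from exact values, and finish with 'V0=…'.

(0,0): Delta=1.0000 Bond=-104.1298
(1,0): Delta=1.0000 Bond=-141.6165
(1,1): Delta=1.0000 Bond=-141.6165
(2,0): Delta=1.0000 Bond=-192.5984
(2,1): Delta=1.0000 Bond=-192.5984
(2,2): Delta=1.0000 Bond=-192.5984
(3,0): Delta=1.0000 Bond=-261.9338
(3,1): Delta=1.0000 Bond=-261.9338
(3,2): Delta=1.0000 Bond=-261.9338
(3,3): Delta=1.0000 Bond=-261.9338
V0=48.8702

Under the risk-neutral measure, an up-move has probability p* = (R−d)/(u−d) = 0.8714 and values discount at R = 1.36.
Payoff layer (t=4): V(4,0)=-307.8198, V(4,1)=-262.6370, V(4,2)=-175.2836, V(4,3)=-6.4003, V(4,4)=320.1075
Node (3,0) S=64.5469: V=(p*·-262.6370+(1−p*)·-307.8198)/1.36=-197.3869; Δ=(-262.6370−-307.8198)/(93.5930−48.4102)=1.0000; B=V−Δ·S=-261.9338
Node (3,1) S=124.7906: V=(p*·-175.2836+(1−p*)·-262.6370)/1.36=-137.1432; Δ=(-175.2836−-262.6370)/(180.9464−93.5930)=1.0000; B=V−Δ·S=-261.9338
Node (3,2) S=241.2619: V=(p*·-6.4003+(1−p*)·-175.2836)/1.36=-20.6719; Δ=(-6.4003−-175.2836)/(349.8297−180.9464)=1.0000; B=V−Δ·S=-261.9338
Node (3,3) S=466.4396: V=(p*·320.1075+(1−p*)·-6.4003)/1.36=204.5058; Δ=(320.1075−-6.4003)/(676.3375−349.8297)=1.0000; B=V−Δ·S=-261.9338
Node (2,0) S=86.0625: V=(p*·-137.1432+(1−p*)·-197.3869)/1.36=-106.5359; Δ=(-137.1432−-197.3869)/(124.7906−64.5469)=1.0000; B=V−Δ·S=-192.5984
Node (2,1) S=166.3875: V=(p*·-20.6719+(1−p*)·-137.1432)/1.36=-26.2109; Δ=(-20.6719−-137.1432)/(241.2619−124.7906)=1.0000; B=V−Δ·S=-192.5984
Node (2,2) S=321.6825: V=(p*·204.5058+(1−p*)·-20.6719)/1.36=129.0841; Δ=(204.5058−-20.6719)/(466.4396−241.2619)=1.0000; B=V−Δ·S=-192.5984
Node (1,0) S=114.7500: V=(p*·-26.2109+(1−p*)·-106.5359)/1.36=-26.8665; Δ=(-26.2109−-106.5359)/(166.3875−86.0625)=1.0000; B=V−Δ·S=-141.6165
Node (1,1) S=221.8500: V=(p*·129.0841+(1−p*)·-26.2109)/1.36=80.2335; Δ=(129.0841−-26.2109)/(321.6825−166.3875)=1.0000; B=V−Δ·S=-141.6165
Node (0,0) S=153.0000: V=(p*·80.2335+(1−p*)·-26.8665)/1.36=48.8702; Δ=(80.2335−-26.8665)/(221.8500−114.7500)=1.0000; B=V−Δ·S=-104.1298
Each (Δ,B) replicates both successor values, so the strategy is self-financing and V0 is arbitrage-free.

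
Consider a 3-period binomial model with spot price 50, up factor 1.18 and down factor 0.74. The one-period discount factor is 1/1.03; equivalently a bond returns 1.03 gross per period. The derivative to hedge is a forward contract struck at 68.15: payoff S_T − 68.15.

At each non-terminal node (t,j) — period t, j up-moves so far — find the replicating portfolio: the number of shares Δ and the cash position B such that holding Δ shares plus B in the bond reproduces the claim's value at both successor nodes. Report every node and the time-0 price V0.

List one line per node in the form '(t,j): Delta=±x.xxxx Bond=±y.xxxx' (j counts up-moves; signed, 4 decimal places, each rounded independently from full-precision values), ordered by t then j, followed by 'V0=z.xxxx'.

(0,0): Delta=1.0000 Bond=-62.3669
(1,0): Delta=1.0000 Bond=-64.2379
(1,1): Delta=1.0000 Bond=-64.2379
(2,0): Delta=1.0000 Bond=-66.1650
(2,1): Delta=1.0000 Bond=-66.1650
(2,2): Delta=1.0000 Bond=-66.1650
V0=-12.3669

Since d<R<u, set p* = (R−d)/(u−d) = 0.6591; price each node as the discounted p*-expectation of its children.
Terminal payoffs: V(3,0)=-47.8888, V(3,1)=-35.8416, V(3,2)=-16.6312, V(3,3)=14.0016
  t=2,j=0: stock 27.3800 → up 32.3084 (V=-35.8416), down 20.2612 (V=-47.8888). Price -38.7850; hedge Δ=1.0000, bond B=-66.1650.
  t=2,j=1: stock 43.6600 → up 51.5188 (V=-16.6312), down 32.3084 (V=-35.8416). Price -22.5050; hedge Δ=1.0000, bond B=-66.1650.
  t=2,j=2: stock 69.6200 → up 82.1516 (V=14.0016), down 51.5188 (V=-16.6312). Price 3.4550; hedge Δ=1.0000, bond B=-66.1650.
  t=1,j=0: stock 37.0000 → up 43.6600 (V=-22.5050), down 27.3800 (V=-38.7850). Price -27.2379; hedge Δ=1.0000, bond B=-64.2379.
  t=1,j=1: stock 59.0000 → up 69.6200 (V=3.4550), down 43.6600 (V=-22.5050). Price -5.2379; hedge Δ=1.0000, bond B=-64.2379.
  t=0,j=0: stock 50.0000 → up 59.0000 (V=-5.2379), down 37.0000 (V=-27.2379). Price -12.3669; hedge Δ=1.0000, bond B=-62.3669.
The time-0 hedge costs -12.3669, which is the no-arbitrage price.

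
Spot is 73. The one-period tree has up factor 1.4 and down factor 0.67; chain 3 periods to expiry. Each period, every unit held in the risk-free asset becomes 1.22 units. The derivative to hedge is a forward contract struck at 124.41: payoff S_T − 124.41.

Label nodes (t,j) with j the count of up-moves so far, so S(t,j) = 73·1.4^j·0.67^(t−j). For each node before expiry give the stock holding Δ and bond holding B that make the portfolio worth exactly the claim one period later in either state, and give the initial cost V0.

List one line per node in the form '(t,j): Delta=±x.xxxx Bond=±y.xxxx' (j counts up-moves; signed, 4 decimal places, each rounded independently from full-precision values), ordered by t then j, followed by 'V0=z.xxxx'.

(0,0): Delta=1.0000 Bond=-68.5134
(1,0): Delta=1.0000 Bond=-83.5864
(1,1): Delta=1.0000 Bond=-83.5864
(2,0): Delta=1.0000 Bond=-101.9754
(2,1): Delta=1.0000 Bond=-101.9754
(2,2): Delta=1.0000 Bond=-101.9754
V0=4.4866

The replicating-portfolio and risk-neutral prices coincide; use p* = (1.22−0.67)/(1.4−0.67) = 0.7534 for the latter.
Terminal payoffs: V(3,0)=-102.4543, V(3,1)=-78.5324, V(3,2)=-28.5464, V(3,3)=75.9020
(2,0): S=32.7697. Δ = (V_up−V_dn)/(S_up−S_dn) = (-78.5324−-102.4543)/(45.8776−21.9557) = 1.0000. V = [p*·-78.5324 + (1−p*)·-102.4543]/1.22 = -69.2057. B = V − Δ·S = -101.9754.
(2,1): S=68.4740. Δ = (V_up−V_dn)/(S_up−S_dn) = (-28.5464−-78.5324)/(95.8636−45.8776) = 1.0000. V = [p*·-28.5464 + (1−p*)·-78.5324]/1.22 = -33.5014. B = V − Δ·S = -101.9754.
(2,2): S=143.0800. Δ = (V_up−V_dn)/(S_up−S_dn) = (75.9020−-28.5464)/(200.3120−95.8636) = 1.0000. V = [p*·75.9020 + (1−p*)·-28.5464]/1.22 = 41.1046. B = V − Δ·S = -101.9754.
(1,0): S=48.9100. Δ = (V_up−V_dn)/(S_up−S_dn) = (-33.5014−-69.2057)/(68.4740−32.7697) = 1.0000. V = [p*·-33.5014 + (1−p*)·-69.2057]/1.22 = -34.6764. B = V − Δ·S = -83.5864.
(1,1): S=102.2000. Δ = (V_up−V_dn)/(S_up−S_dn) = (41.1046−-33.5014)/(143.0800−68.4740) = 1.0000. V = [p*·41.1046 + (1−p*)·-33.5014]/1.22 = 18.6136. B = V − Δ·S = -83.5864.
(0,0): S=73.0000. Δ = (V_up−V_dn)/(S_up−S_dn) = (18.6136−-34.6764)/(102.2000−48.9100) = 1.0000. V = [p*·18.6136 + (1−p*)·-34.6764]/1.22 = 4.4866. B = V − Δ·S = -68.5134.
Each (Δ,B) replicates both successor values, so the strategy is self-financing and V0 is arbitrage-free.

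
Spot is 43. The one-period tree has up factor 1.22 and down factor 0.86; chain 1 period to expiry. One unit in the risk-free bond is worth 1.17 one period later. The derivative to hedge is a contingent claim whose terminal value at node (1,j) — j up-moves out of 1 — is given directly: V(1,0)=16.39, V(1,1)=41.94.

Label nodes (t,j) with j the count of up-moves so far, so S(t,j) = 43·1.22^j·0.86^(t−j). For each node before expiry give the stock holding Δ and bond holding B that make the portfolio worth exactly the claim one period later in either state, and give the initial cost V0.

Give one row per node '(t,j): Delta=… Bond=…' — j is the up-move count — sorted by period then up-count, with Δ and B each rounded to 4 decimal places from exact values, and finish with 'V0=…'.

Risk-neutral probability p* = (R−d)/(u−d) = (1.17−0.86)/(1.22−0.86) = 0.8611.
Terminal values V(1,·): V(1,0)=16.3900, V(1,1)=41.9400
(0,0): S=43.0000. Δ = (V_up−V_dn)/(S_up−S_dn) = (41.9400−16.3900)/(52.4600−36.9800) = 1.6505. V = [p*·41.9400 + (1−p*)·16.3900]/1.17 = 32.8132. B = V − Δ·S = -38.1591.
Root portfolio cost Δ·43+B reproduces V0=32.8132.

(0,0): Delta=1.6505 Bond=-38.1591
V0=32.8132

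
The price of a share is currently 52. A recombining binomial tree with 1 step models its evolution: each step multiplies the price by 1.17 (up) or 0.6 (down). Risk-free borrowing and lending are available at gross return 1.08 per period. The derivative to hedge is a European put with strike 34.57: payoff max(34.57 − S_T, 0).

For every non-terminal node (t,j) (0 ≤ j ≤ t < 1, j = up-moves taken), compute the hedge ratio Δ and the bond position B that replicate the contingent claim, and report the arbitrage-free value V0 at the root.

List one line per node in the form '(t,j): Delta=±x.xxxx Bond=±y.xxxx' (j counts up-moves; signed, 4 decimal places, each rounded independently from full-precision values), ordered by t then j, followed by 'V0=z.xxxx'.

No-arbitrage ⇒ martingale measure with p* = (R−d)/(u−d) = 0.8421.
Payoff layer (t=1): V(1,0)=3.3700, V(1,1)=0.0000
Node (0,0) S=52.0000: V=(p*·0.0000+(1−p*)·3.3700)/1.08=0.4927; Δ=(0.0000−3.3700)/(60.8400−31.2000)=-0.1137; B=V−Δ·S=6.4050
Root portfolio cost Δ·52+B reproduces V0=0.4927.

(0,0): Delta=-0.1137 Bond=6.4050
V0=0.4927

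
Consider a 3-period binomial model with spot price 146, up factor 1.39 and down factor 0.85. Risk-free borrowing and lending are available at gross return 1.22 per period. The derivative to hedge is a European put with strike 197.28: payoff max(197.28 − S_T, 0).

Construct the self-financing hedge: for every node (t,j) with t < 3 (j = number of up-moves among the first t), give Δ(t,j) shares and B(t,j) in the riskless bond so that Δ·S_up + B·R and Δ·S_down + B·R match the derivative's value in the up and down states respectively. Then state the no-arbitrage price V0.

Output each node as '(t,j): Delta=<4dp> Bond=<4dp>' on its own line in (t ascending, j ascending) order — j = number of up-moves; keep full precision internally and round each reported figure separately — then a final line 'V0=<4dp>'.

(0,0): Delta=-0.2343 Bond=41.7463
(1,0): Delta=-0.6439 Bond=101.7531
(1,1): Delta=-0.1193 Bond=27.5795
(2,0): Delta=-1.0000 Bond=161.7049
(2,1): Delta=-0.5438 Bond=106.8786
(2,2): Delta=0.0000 Bond=0.0000
V0=7.5323

Since d<R<u, set p* = (R−d)/(u−d) = 0.6852; price each node as the discounted p*-expectation of its children.
Payoff layer (t=3): V(3,0)=107.6178, V(3,1)=50.6559, V(3,2)=0.0000, V(3,3)=0.0000
(2,0): S=105.4850. Δ = (V_up−V_dn)/(S_up−S_dn) = (50.6559−107.6178)/(146.6241−89.6622) = -1.0000. V = [p*·50.6559 + (1−p*)·107.6178]/1.22 = 56.2199. B = V − Δ·S = 161.7049.
(2,1): S=172.4990. Δ = (V_up−V_dn)/(S_up−S_dn) = (0.0000−50.6559)/(239.7736−146.6241) = -0.5438. V = [p*·0.0000 + (1−p*)·50.6559]/1.22 = 13.0715. B = V − Δ·S = 106.8786.
(2,2): S=282.0866. Δ = (V_up−V_dn)/(S_up−S_dn) = (0.0000−0.0000)/(392.1004−239.7736) = 0.0000. V = [p*·0.0000 + (1−p*)·0.0000]/1.22 = 0.0000. B = V − Δ·S = 0.0000.
(1,0): S=124.1000. Δ = (V_up−V_dn)/(S_up−S_dn) = (13.0715−56.2199)/(172.4990−105.4850) = -0.6439. V = [p*·13.0715 + (1−p*)·56.2199]/1.22 = 21.8486. B = V − Δ·S = 101.7531.
(1,1): S=202.9400. Δ = (V_up−V_dn)/(S_up−S_dn) = (0.0000−13.0715)/(282.0866−172.4990) = -0.1193. V = [p*·0.0000 + (1−p*)·13.0715]/1.22 = 3.3730. B = V − Δ·S = 27.5795.
(0,0): S=146.0000. Δ = (V_up−V_dn)/(S_up−S_dn) = (3.3730−21.8486)/(202.9400−124.1000) = -0.2343. V = [p*·3.3730 + (1−p*)·21.8486]/1.22 = 7.5323. B = V − Δ·S = 41.7463.
Check: Δ(0,0)·S0 + B(0,0) = 7.5323 = V0.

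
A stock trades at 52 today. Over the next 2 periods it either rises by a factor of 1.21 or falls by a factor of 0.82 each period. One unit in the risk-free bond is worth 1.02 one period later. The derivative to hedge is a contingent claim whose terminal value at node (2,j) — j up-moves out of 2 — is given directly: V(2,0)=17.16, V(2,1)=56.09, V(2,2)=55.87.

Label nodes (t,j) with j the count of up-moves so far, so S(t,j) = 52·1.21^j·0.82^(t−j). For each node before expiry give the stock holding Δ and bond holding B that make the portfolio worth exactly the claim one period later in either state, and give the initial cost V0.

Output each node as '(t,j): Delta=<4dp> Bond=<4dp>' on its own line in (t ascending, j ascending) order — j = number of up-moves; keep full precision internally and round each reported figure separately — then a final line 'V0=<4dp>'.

(0,0): Delta=0.9114 Bond=-2.4180
(1,0): Delta=2.3410 Bond=-63.4243
(1,1): Delta=-0.0090 Bond=55.4437
V0=44.9753

No-arbitrage ⇒ martingale measure with p* = (R−d)/(u−d) = 0.5128.
Terminal values V(2,·): V(2,0)=17.1600, V(2,1)=56.0900, V(2,2)=55.8700
Node (1,0) S=42.6400: V=(p*·56.0900+(1−p*)·17.1600)/1.02=36.3962; Δ=(56.0900−17.1600)/(51.5944−34.9648)=2.3410; B=V−Δ·S=-63.4243
Node (1,1) S=62.9200: V=(p*·55.8700+(1−p*)·56.0900)/1.02=54.8796; Δ=(55.8700−56.0900)/(76.1332−51.5944)=-0.0090; B=V−Δ·S=55.4437
Node (0,0) S=52.0000: V=(p*·54.8796+(1−p*)·36.3962)/1.02=44.9753; Δ=(54.8796−36.3962)/(62.9200−42.6400)=0.9114; B=V−Δ·S=-2.4180
Root portfolio cost Δ·52+B reproduces V0=44.9753.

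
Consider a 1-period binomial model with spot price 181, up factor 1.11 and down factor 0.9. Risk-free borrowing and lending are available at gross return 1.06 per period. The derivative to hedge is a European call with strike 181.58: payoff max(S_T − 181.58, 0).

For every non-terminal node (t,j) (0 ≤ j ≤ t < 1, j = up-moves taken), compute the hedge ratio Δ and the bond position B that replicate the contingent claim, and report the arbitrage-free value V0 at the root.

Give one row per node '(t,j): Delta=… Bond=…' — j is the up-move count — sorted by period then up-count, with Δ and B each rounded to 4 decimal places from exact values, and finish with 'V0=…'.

(0,0): Delta=0.5086 Bond=-78.1536
V0=13.8940

Risk-neutral probability p* = (R−d)/(u−d) = (1.06−0.9)/(1.11−0.9) = 0.7619.
Terminal values V(1,·): V(1,0)=0.0000, V(1,1)=19.3300
  t=0,j=0: stock 181.0000 → up 200.9100 (V=19.3300), down 162.9000 (V=0.0000). Price 13.8940; hedge Δ=0.5086, bond B=-78.1536.
Each (Δ,B) replicates both successor values, so the strategy is self-financing and V0 is arbitrage-free.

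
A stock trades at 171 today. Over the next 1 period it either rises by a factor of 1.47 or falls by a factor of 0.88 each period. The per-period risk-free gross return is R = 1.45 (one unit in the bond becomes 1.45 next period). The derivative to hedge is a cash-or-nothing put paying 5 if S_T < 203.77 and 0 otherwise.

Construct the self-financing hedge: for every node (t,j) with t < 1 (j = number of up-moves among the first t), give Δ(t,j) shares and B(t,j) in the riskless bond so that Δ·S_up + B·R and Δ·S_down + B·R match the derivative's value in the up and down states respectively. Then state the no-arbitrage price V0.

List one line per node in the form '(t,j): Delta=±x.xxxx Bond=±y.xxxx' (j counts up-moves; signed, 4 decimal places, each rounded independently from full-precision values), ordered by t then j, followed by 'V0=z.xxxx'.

Under the risk-neutral measure, an up-move has probability p* = (R−d)/(u−d) = 0.9661 and values discount at R = 1.45.
Payoff layer (t=1): V(1,0)=5.0000, V(1,1)=0.0000
  t=0,j=0: stock 171.0000 → up 251.3700 (V=0.0000), down 150.4800 (V=5.0000). Price 0.1169; hedge Δ=-0.0496, bond B=8.5915.
The time-0 hedge costs 0.1169, which is the no-arbitrage price.

(0,0): Delta=-0.0496 Bond=8.5915
V0=0.1169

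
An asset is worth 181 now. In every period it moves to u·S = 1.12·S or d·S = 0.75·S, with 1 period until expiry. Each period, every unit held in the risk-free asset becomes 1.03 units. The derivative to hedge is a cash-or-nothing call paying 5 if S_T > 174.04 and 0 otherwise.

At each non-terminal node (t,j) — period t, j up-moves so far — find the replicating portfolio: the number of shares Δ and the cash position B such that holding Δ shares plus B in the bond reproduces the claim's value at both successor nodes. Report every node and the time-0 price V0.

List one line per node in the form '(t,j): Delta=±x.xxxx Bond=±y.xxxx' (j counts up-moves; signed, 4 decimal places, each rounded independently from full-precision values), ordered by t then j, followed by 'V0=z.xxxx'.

Under the risk-neutral measure, an up-move has probability p* = (R−d)/(u−d) = 0.7568 and values discount at R = 1.03.
Payoff layer (t=1): V(1,0)=0.0000, V(1,1)=5.0000
  t=0,j=0: stock 181.0000 → up 202.7200 (V=5.0000), down 135.7500 (V=0.0000). Price 3.6736; hedge Δ=0.0747, bond B=-9.8399.
The time-0 hedge costs 3.6736, which is the no-arbitrage price.

(0,0): Delta=0.0747 Bond=-9.8399
V0=3.6736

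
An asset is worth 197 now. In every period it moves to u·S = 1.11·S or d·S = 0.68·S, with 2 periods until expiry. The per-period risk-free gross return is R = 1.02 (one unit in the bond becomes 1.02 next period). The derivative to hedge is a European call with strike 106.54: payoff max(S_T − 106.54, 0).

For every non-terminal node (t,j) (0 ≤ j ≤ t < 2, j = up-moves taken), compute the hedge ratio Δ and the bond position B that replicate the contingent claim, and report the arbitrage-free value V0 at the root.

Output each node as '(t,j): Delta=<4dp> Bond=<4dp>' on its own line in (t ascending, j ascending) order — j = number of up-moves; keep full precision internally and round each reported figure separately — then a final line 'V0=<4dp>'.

Since d<R<u, set p* = (R−d)/(u−d) = 0.7907; price each node as the discounted p*-expectation of its children.
Terminal payoffs: V(2,0)=0.0000, V(2,1)=42.1556, V(2,2)=136.1837
(1,0): S=133.9600. Δ = (V_up−V_dn)/(S_up−S_dn) = (42.1556−0.0000)/(148.6956−91.0928) = 0.7318. V = [p*·42.1556 + (1−p*)·0.0000]/1.02 = 32.6788. B = V − Δ·S = -65.3575.
(1,1): S=218.6700. Δ = (V_up−V_dn)/(S_up−S_dn) = (136.1837−42.1556)/(242.7237−148.6956) = 1.0000. V = [p*·136.1837 + (1−p*)·42.1556]/1.02 = 114.2190. B = V − Δ·S = -104.4510.
(0,0): S=197.0000. Δ = (V_up−V_dn)/(S_up−S_dn) = (114.2190−32.6788)/(218.6700−133.9600) = 0.9626. V = [p*·114.2190 + (1−p*)·32.6788]/1.02 = 95.2475. B = V − Δ·S = -94.3810.
The time-0 hedge costs 95.2475, which is the no-arbitrage price.

(0,0): Delta=0.9626 Bond=-94.3810
(1,0): Delta=0.7318 Bond=-65.3575
(1,1): Delta=1.0000 Bond=-104.4510
V0=95.2475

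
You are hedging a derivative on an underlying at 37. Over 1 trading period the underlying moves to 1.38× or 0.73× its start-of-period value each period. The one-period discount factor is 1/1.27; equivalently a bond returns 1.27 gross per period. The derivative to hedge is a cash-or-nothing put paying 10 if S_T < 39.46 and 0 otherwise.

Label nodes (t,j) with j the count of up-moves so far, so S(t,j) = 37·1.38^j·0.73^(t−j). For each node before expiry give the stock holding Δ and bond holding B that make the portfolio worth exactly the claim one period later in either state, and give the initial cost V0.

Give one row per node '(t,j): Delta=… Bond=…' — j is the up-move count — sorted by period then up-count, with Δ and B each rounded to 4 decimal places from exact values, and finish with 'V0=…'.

Since d<R<u, set p* = (R−d)/(u−d) = 0.8308; price each node as the discounted p*-expectation of its children.
At expiry t=1: V(1,0)=10.0000, V(1,1)=0.0000
Node (0,0) S=37.0000: V=(p*·0.0000+(1−p*)·10.0000)/1.27=1.3325; Δ=(0.0000−10.0000)/(51.0600−27.0100)=-0.4158; B=V−Δ·S=16.7171
Check: Δ(0,0)·S0 + B(0,0) = 1.3325 = V0.

(0,0): Delta=-0.4158 Bond=16.7171
V0=1.3325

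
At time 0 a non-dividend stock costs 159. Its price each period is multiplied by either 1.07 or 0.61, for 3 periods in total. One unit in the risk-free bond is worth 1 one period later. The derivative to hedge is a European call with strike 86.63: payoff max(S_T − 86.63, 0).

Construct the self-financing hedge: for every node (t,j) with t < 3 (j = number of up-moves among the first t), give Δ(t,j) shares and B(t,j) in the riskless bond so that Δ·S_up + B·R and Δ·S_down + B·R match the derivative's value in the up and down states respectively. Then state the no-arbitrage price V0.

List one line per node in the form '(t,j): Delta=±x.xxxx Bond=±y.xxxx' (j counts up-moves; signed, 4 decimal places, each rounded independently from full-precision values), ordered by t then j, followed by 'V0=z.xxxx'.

(0,0): Delta=0.9091 Bond=-70.6243
(1,0): Delta=0.4639 Bond=-27.4483
(1,1): Delta=0.9546 Bond=-78.3738
(2,0): Delta=0.0000 Bond=0.0000
(2,1): Delta=0.5114 Bond=-32.3749
(2,2): Delta=1.0000 Bond=-86.6300
V0=73.9219

Since d<R<u, set p* = (R−d)/(u−d) = 0.8478; price each node as the discounted p*-expectation of its children.
Terminal payoffs: V(3,0)=0.0000, V(3,1)=0.0000, V(3,2)=24.4139, V(3,3)=108.1518
  t=2,j=0: stock 59.1639 → up 63.3054 (V=0.0000), down 36.0900 (V=0.0000). Price 0.0000; hedge Δ=0.0000, bond B=0.0000.
  t=2,j=1: stock 103.7793 → up 111.0439 (V=24.4139), down 63.3054 (V=0.0000). Price 20.6987; hedge Δ=0.5114, bond B=-32.3749.
  t=2,j=2: stock 182.0391 → up 194.7818 (V=108.1518), down 111.0439 (V=24.4139). Price 95.4091; hedge Δ=1.0000, bond B=-86.6300.
  t=1,j=0: stock 96.9900 → up 103.7793 (V=20.6987), down 59.1639 (V=0.0000). Price 17.5489; hedge Δ=0.4639, bond B=-27.4483.
  t=1,j=1: stock 170.1300 → up 182.0391 (V=95.4091), down 103.7793 (V=20.6987). Price 84.0401; hedge Δ=0.9546, bond B=-78.3738.
  t=0,j=0: stock 159.0000 → up 170.1300 (V=84.0401), down 96.9900 (V=17.5489). Price 73.9219; hedge Δ=0.9091, bond B=-70.6243.
Check: Δ(0,0)·S0 + B(0,0) = 73.9219 = V0.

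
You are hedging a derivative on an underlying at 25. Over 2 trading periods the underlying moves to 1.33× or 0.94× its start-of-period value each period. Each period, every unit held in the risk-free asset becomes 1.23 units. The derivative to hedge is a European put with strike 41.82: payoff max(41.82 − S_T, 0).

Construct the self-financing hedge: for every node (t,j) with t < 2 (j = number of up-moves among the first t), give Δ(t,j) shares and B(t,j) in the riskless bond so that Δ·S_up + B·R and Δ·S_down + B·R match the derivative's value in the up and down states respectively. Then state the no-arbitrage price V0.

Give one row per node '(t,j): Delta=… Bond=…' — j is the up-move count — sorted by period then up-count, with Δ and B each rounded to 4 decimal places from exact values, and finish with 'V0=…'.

(0,0): Delta=-0.8510 Bond=24.7962
(1,0): Delta=-1.0000 Bond=34.0000
(1,1): Delta=-0.8147 Bond=29.2922
V0=3.5203

Risk-neutral probability p* = (R−d)/(u−d) = (1.23−0.94)/(1.33−0.94) = 0.7436.
At expiry t=2: V(2,0)=19.7300, V(2,1)=10.5650, V(2,2)=0.0000
Node (1,0) S=23.5000: V=(p*·10.5650+(1−p*)·19.7300)/1.23=10.5000; Δ=(10.5650−19.7300)/(31.2550−22.0900)=-1.0000; B=V−Δ·S=34.0000
Node (1,1) S=33.2500: V=(p*·0.0000+(1−p*)·10.5650)/1.23=2.2024; Δ=(0.0000−10.5650)/(44.2225−31.2550)=-0.8147; B=V−Δ·S=29.2922
Node (0,0) S=25.0000: V=(p*·2.2024+(1−p*)·10.5000)/1.23=3.5203; Δ=(2.2024−10.5000)/(33.2500−23.5000)=-0.8510; B=V−Δ·S=24.7962
Root portfolio cost Δ·25+B reproduces V0=3.5203.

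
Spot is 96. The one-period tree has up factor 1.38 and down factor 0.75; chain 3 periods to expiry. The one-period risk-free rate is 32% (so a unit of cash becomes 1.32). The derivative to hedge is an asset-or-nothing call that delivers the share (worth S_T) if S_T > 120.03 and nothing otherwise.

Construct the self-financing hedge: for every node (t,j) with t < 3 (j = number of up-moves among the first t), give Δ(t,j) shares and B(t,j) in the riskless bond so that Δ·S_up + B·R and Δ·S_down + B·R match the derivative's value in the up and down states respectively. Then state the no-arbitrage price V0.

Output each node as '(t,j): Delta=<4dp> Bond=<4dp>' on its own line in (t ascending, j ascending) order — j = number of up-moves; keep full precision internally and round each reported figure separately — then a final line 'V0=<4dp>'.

Risk-neutral probability p* = (R−d)/(u−d) = (1.32−0.75)/(1.38−0.75) = 0.9048.
Payoff layer (t=3): V(3,0)=0.0000, V(3,1)=0.0000, V(3,2)=137.1168, V(3,3)=252.2949
(2,0): S=54.0000. Δ = (V_up−V_dn)/(S_up−S_dn) = (0.0000−0.0000)/(74.5200−40.5000) = 0.0000. V = [p*·0.0000 + (1−p*)·0.0000]/1.32 = 0.0000. B = V − Δ·S = 0.0000.
(2,1): S=99.3600. Δ = (V_up−V_dn)/(S_up−S_dn) = (137.1168−0.0000)/(137.1168−74.5200) = 2.1905. V = [p*·137.1168 + (1−p*)·0.0000]/1.32 = 93.9834. B = V − Δ·S = -123.6623.
(2,2): S=182.8224. Δ = (V_up−V_dn)/(S_up−S_dn) = (252.2949−137.1168)/(252.2949−137.1168) = 1.0000. V = [p*·252.2949 + (1−p*)·137.1168]/1.32 = 182.8224. B = V − Δ·S = 0.0000.
(1,0): S=72.0000. Δ = (V_up−V_dn)/(S_up−S_dn) = (93.9834−0.0000)/(99.3600−54.0000) = 2.0719. V = [p*·93.9834 + (1−p*)·0.0000]/1.32 = 64.4186. B = V − Δ·S = -84.7613.
(1,1): S=132.4800. Δ = (V_up−V_dn)/(S_up−S_dn) = (182.8224−93.9834)/(182.8224−99.3600) = 1.0644. V = [p*·182.8224 + (1−p*)·93.9834]/1.32 = 132.0921. B = V − Δ·S = -8.9222.
(0,0): S=96.0000. Δ = (V_up−V_dn)/(S_up−S_dn) = (132.0921−64.4186)/(132.4800−72.0000) = 1.1189. V = [p*·132.0921 + (1−p*)·64.4186]/1.32 = 95.1871. B = V − Δ·S = -12.2311.
Each (Δ,B) replicates both successor values, so the strategy is self-financing and V0 is arbitrage-free.

(0,0): Delta=1.1189 Bond=-12.2311
(1,0): Delta=2.0719 Bond=-84.7613
(1,1): Delta=1.0644 Bond=-8.9222
(2,0): Delta=0.0000 Bond=0.0000
(2,1): Delta=2.1905 Bond=-123.6623
(2,2): Delta=1.0000 Bond=0.0000
V0=95.1871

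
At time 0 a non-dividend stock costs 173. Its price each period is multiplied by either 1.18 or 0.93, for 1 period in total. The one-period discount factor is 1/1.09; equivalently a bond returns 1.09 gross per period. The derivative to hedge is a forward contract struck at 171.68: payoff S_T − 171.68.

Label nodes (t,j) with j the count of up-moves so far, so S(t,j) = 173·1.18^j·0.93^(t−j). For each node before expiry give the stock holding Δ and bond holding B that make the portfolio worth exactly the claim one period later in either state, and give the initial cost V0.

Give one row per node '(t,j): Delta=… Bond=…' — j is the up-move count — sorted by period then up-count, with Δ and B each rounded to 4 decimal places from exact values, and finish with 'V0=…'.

Risk-neutral probability p* = (R−d)/(u−d) = (1.09−0.93)/(1.18−0.93) = 0.6400.
Payoff layer (t=1): V(1,0)=-10.7900, V(1,1)=32.4600
(0,0): S=173.0000. Δ = (V_up−V_dn)/(S_up−S_dn) = (32.4600−-10.7900)/(204.1400−160.8900) = 1.0000. V = [p*·32.4600 + (1−p*)·-10.7900]/1.09 = 15.4954. B = V − Δ·S = -157.5046.
Root portfolio cost Δ·173+B reproduces V0=15.4954.

(0,0): Delta=1.0000 Bond=-157.5046
V0=15.4954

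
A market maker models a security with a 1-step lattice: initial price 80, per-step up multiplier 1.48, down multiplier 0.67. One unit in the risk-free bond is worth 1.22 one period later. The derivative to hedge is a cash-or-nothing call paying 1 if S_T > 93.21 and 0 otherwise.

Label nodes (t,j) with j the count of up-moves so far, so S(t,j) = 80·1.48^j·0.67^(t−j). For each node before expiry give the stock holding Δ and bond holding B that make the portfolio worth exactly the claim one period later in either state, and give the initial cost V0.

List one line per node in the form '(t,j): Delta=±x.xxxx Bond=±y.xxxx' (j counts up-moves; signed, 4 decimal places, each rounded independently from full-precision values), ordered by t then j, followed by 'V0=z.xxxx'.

The replicating-portfolio and risk-neutral prices coincide; use p* = (1.22−0.67)/(1.48−0.67) = 0.6790 for the latter.
Payoff layer (t=1): V(1,0)=0.0000, V(1,1)=1.0000
  t=0,j=0: stock 80.0000 → up 118.4000 (V=1.0000), down 53.6000 (V=0.0000). Price 0.5566; hedge Δ=0.0154, bond B=-0.6780.
Root portfolio cost Δ·80+B reproduces V0=0.5566.

(0,0): Delta=0.0154 Bond=-0.6780
V0=0.5566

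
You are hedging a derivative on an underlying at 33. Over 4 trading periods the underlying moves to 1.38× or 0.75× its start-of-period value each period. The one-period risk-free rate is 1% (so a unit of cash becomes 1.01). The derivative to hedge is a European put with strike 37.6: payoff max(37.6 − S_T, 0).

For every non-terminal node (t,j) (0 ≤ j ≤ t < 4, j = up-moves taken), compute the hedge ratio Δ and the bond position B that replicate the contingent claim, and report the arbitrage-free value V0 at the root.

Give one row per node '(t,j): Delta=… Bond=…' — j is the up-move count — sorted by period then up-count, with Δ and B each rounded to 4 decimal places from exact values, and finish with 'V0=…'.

(0,0): Delta=-0.4362 Bond=24.1711
(1,0): Delta=-0.7061 Bond=31.0931
(1,1): Delta=-0.2275 Bond=14.9061
(2,0): Delta=-1.0000 Bond=36.8591
(2,1): Delta=-0.4788 Bond=23.6410
(2,2): Delta=-0.0330 Bond=2.8370
(3,0): Delta=-1.0000 Bond=37.2277
(3,1): Delta=-1.0000 Bond=37.2277
(3,2): Delta=-0.0758 Bond=4.8789
(3,3): Delta=0.0000 Bond=0.0000
V0=9.7761

No-arbitrage ⇒ martingale measure with p* = (R−d)/(u−d) = 0.4127.
At expiry t=4: V(4,0)=27.1586, V(4,1)=18.3878, V(4,2)=2.2496, V(4,3)=0.0000, V(4,4)=0.0000
Node (3,0) S=13.9219: V=(p*·18.3878+(1−p*)·27.1586)/1.01=23.3058; Δ=(18.3878−27.1586)/(19.2122−10.4414)=-1.0000; B=V−Δ·S=37.2277
Node (3,1) S=25.6163: V=(p*·2.2496+(1−p*)·18.3878)/1.01=11.6115; Δ=(2.2496−18.3878)/(35.3504−19.2122)=-1.0000; B=V−Δ·S=37.2277
Node (3,2) S=47.1339: V=(p*·0.0000+(1−p*)·2.2496)/1.01=1.3081; Δ=(0.0000−2.2496)/(65.0448−35.3504)=-0.0758; B=V−Δ·S=4.8789
Node (3,3) S=86.7264: V=(p*·0.0000+(1−p*)·0.0000)/1.01=0.0000; Δ=(0.0000−0.0000)/(119.6824−65.0448)=0.0000; B=V−Δ·S=0.0000
Node (2,0) S=18.5625: V=(p*·11.6115+(1−p*)·23.3058)/1.01=18.2966; Δ=(11.6115−23.3058)/(25.6162−13.9219)=-1.0000; B=V−Δ·S=36.8591
Node (2,1) S=34.1550: V=(p*·1.3081+(1−p*)·11.6115)/1.01=7.2864; Δ=(1.3081−11.6115)/(47.1339−25.6163)=-0.4788; B=V−Δ·S=23.6410
Node (2,2) S=62.8452: V=(p*·0.0000+(1−p*)·1.3081)/1.01=0.7606; Δ=(0.0000−1.3081)/(86.7264−47.1339)=-0.0330; B=V−Δ·S=2.8370
Node (1,0) S=24.7500: V=(p*·7.2864+(1−p*)·18.2966)/1.01=13.6166; Δ=(7.2864−18.2966)/(34.1550−18.5625)=-0.7061; B=V−Δ·S=31.0931
Node (1,1) S=45.5400: V=(p*·0.7606+(1−p*)·7.2864)/1.01=4.5478; Δ=(0.7606−7.2864)/(62.8452−34.1550)=-0.2275; B=V−Δ·S=14.9061
Node (0,0) S=33.0000: V=(p*·4.5478+(1−p*)·13.6166)/1.01=9.7761; Δ=(4.5478−13.6166)/(45.5400−24.7500)=-0.4362; B=V−Δ·S=24.1711
Check: Δ(0,0)·S0 + B(0,0) = 9.7761 = V0.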